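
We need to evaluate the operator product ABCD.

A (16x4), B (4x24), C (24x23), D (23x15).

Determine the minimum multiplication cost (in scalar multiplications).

Adjacent pairs: AB = 16·4·24 = 1536; BC = 4·24·23 = 2208; CD = 24·23·15 = 8280.
Length 3: A..C: k=1: 0+2208+16·4·23=3680; k=2: 1536+0+16·24·23=10368 → min 3680 | B..D: k=2: 0+8280+4·24·15=9720; k=3: 2208+0+4·23·15=3588 → min 3588.
Length 4: A..D: k=1: 0+3588+16·4·15=4548; k=2: 1536+8280+16·24·15=15576; k=3: 3680+0+16·23·15=9200 → min 4548.
Optimal order: (A((BC)D)) with cost 4548.

4548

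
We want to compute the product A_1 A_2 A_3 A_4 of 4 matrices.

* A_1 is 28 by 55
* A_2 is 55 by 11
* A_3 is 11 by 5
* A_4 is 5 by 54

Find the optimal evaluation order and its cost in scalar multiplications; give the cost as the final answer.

Adjacent pairs: A_1A_2 = 28·55·11 = 16940; A_2A_3 = 55·11·5 = 3025; A_3A_4 = 11·5·54 = 2970.
Length 3: A_1..A_3: k=1: 0+3025+28·55·5=10725; k=2: 16940+0+28·11·5=18480 → min 10725 | A_2..A_4: k=2: 0+2970+55·11·54=35640; k=3: 3025+0+55·5·54=17875 → min 17875.
Length 4: A_1..A_4: k=1: 0+17875+28·55·54=101035; k=2: 16940+2970+28·11·54=36542; k=3: 10725+0+28·5·54=18285 → min 18285.
Optimal parenthesization: ((A_1 (A_2 A_3)) A_4) with cost 18285.

18285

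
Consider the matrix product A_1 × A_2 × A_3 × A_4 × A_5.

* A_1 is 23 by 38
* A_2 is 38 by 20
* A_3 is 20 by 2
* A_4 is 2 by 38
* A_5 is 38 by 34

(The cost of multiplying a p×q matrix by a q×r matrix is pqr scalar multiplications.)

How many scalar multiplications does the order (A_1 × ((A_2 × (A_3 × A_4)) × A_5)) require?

109212

(A_3 × A_4): 20×2 by 2×38 → 20×38, cost 20·2·38 = 1520
(A_2 × (A_3 × A_4)): 38×20 by 20×38 → 38×38, cost 38·20·38 = 28880; cumulative 30400
((A_2 × (A_3 × A_4)) × A_5): 38×38 by 38×34 → 38×34, cost 38·38·34 = 49096; cumulative 79496
(A_1 × ((A_2 × (A_3 × A_4)) × A_5)): 23×38 by 38×34 → 23×34, cost 23·38·34 = 29716; cumulative 109212
Total: 109212 scalar multiplications.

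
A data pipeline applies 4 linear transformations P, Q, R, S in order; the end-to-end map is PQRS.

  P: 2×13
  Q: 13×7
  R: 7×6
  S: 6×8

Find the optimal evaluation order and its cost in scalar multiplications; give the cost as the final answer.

362

Adjacent pairs: PQ = 2·13·7 = 182; QR = 13·7·6 = 546; RS = 7·6·8 = 336.
Length 3: P..R: k=1: 0+546+2·13·6=702; k=2: 182+0+2·7·6=266 → min 266 | Q..S: k=2: 0+336+13·7·8=1064; k=3: 546+0+13·6·8=1170 → min 1064.
Length 4: P..S: k=1: 0+1064+2·13·8=1272; k=2: 182+336+2·7·8=630; k=3: 266+0+2·6·8=362 → min 362.
Optimal parenthesization: (((PQ)R)S) with cost 362.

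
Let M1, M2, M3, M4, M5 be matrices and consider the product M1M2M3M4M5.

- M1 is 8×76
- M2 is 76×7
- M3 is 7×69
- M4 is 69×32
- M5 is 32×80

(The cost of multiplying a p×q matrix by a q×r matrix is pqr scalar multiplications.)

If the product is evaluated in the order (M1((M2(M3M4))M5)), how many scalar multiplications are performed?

(M3M4): 7×69 by 69×32 → 7×32, cost 7·69·32 = 15456
(M2(M3M4)): 76×7 by 7×32 → 76×32, cost 76·7·32 = 17024; cumulative 32480
((M2(M3M4))M5): 76×32 by 32×80 → 76×80, cost 76·32·80 = 194560; cumulative 227040
(M1((M2(M3M4))M5)): 8×76 by 76×80 → 8×80, cost 8·76·80 = 48640; cumulative 275680
Total: 275680 scalar multiplications.

275680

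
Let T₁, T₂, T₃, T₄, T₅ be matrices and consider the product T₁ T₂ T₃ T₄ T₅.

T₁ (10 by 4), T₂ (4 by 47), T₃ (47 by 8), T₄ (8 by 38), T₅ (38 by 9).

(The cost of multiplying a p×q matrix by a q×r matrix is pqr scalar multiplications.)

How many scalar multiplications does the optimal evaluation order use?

4448

Adjacent pairs: T₁T₂ = 10·4·47 = 1880; T₂T₃ = 4·47·8 = 1504; T₃T₄ = 47·8·38 = 14288; T₄T₅ = 8·38·9 = 2736.
Length 3: T₁..T₃: k=1: 0+1504+10·4·8=1824; k=2: 1880+0+10·47·8=5640 → min 1824 | T₂..T₄: k=2: 0+14288+4·47·38=21432; k=3: 1504+0+4·8·38=2720 → min 2720 | T₃..T₅: k=3: 0+2736+47·8·9=6120; k=4: 14288+0+47·38·9=30362 → min 6120.
Length 4: T₁..T₄: k=1: 0+2720+10·4·38=4240; k=2: 1880+14288+10·47·38=34028; k=3: 1824+0+10·8·38=4864 → min 4240 | T₂..T₅: k=2: 0+6120+4·47·9=7812; k=3: 1504+2736+4·8·9=4528; k=4: 2720+0+4·38·9=4088 → min 4088.
Length 5: T₁..T₅: k=1: 0+4088+10·4·9=4448; k=2: 1880+6120+10·47·9=12230; k=3: 1824+2736+10·8·9=5280; k=4: 4240+0+10·38·9=7660 → min 4448.
Optimal order: (T₁ (((T₂ T₃) T₄) T₅)) with cost 4448.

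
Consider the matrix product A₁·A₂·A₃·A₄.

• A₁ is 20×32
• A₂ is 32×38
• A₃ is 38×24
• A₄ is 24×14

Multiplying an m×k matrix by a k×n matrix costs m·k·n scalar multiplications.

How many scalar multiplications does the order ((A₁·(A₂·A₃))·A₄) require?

51264

(A₂·A₃): 32×38 by 38×24 → 32×24, cost 32·38·24 = 29184
(A₁·(A₂·A₃)): 20×32 by 32×24 → 20×24, cost 20·32·24 = 15360; cumulative 44544
((A₁·(A₂·A₃))·A₄): 20×24 by 24×14 → 20×14, cost 20·24·14 = 6720; cumulative 51264
Total: 51264 scalar multiplications.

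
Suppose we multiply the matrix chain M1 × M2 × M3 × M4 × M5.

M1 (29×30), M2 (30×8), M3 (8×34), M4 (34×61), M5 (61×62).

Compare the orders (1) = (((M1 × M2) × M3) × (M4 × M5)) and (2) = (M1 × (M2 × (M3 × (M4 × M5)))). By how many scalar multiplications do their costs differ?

Order (1) = (((M1 × M2) × M3) × (M4 × M5)): (M1 × M2): 29×30 by 30×8 → 29×8, cost 29·30·8 = 6960; ((M1 × M2) × M3): 29×8 by 8×34 → 29×34, cost 29·8·34 = 7888; cumulative 14848; (M4 × M5): 34×61 by 61×62 → 34×62, cost 34·61·62 = 128588; (((M1 × M2) × M3) × (M4 × M5)): 29×34 by 34×62 → 29×62, cost 29·34·62 = 61132; cumulative 204568. Total 204568.
Order (2) = (M1 × (M2 × (M3 × (M4 × M5)))): (M4 × M5): 34×61 by 61×62 → 34×62, cost 34·61·62 = 128588; (M3 × (M4 × M5)): 8×34 by 34×62 → 8×62, cost 8·34·62 = 16864; cumulative 145452; (M2 × (M3 × (M4 × M5))): 30×8 by 8×62 → 30×62, cost 30·8·62 = 14880; cumulative 160332; (M1 × (M2 × (M3 × (M4 × M5)))): 29×30 by 30×62 → 29×62, cost 29·30·62 = 53940; cumulative 214272. Total 214272.
Difference: |204568 − 214272| = 9704.

9704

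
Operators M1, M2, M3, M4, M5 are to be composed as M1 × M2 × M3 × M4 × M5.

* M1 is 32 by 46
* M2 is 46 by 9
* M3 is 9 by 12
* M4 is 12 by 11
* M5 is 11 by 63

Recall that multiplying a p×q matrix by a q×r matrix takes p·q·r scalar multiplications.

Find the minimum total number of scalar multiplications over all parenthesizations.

38817

Adjacent pairs: M1M2 = 32·46·9 = 13248; M2M3 = 46·9·12 = 4968; M3M4 = 9·12·11 = 1188; M4M5 = 12·11·63 = 8316.
Length 3: M1..M3: k=1: 0+4968+32·46·12=22632; k=2: 13248+0+32·9·12=16704 → min 16704 | M2..M4: k=2: 0+1188+46·9·11=5742; k=3: 4968+0+46·12·11=11040 → min 5742 | M3..M5: k=3: 0+8316+9·12·63=15120; k=4: 1188+0+9·11·63=7425 → min 7425.
Length 4: M1..M4: k=1: 0+5742+32·46·11=21934; k=2: 13248+1188+32·9·11=17604; k=3: 16704+0+32·12·11=20928 → min 17604 | M2..M5: k=2: 0+7425+46·9·63=33507; k=3: 4968+8316+46·12·63=48060; k=4: 5742+0+46·11·63=37620 → min 33507.
Length 5: M1..M5: k=1: 0+33507+32·46·63=126243; k=2: 13248+7425+32·9·63=38817; k=3: 16704+8316+32·12·63=49212; k=4: 17604+0+32·11·63=39780 → min 38817.
Optimal order: ((M1 × M2) × ((M3 × M4) × M5)) with cost 38817.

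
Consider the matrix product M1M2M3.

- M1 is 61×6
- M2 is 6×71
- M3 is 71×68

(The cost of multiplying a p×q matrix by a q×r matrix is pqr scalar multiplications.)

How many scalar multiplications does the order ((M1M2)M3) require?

(M1M2): 61×6 by 6×71 → 61×71, cost 61·6·71 = 25986
((M1M2)M3): 61×71 by 71×68 → 61×68, cost 61·71·68 = 294508; cumulative 320494
Total: 320494 scalar multiplications.

320494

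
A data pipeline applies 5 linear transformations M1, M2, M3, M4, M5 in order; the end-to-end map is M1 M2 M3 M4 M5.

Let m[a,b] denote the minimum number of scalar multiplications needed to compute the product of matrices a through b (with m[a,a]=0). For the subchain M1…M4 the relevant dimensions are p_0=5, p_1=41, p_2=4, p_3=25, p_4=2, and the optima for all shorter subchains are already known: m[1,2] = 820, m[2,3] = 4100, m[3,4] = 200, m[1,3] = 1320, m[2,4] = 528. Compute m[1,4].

m[1,4] = min over k∈[1,3] of m[1,k]+m[k+1,4]+p_{0}·p_k·p_{4}.
k=1: 0 + 528 + 5·41·2 = 938; k=2: 820 + 200 + 5·4·2 = 1060; k=3: 1320 + 0 + 5·25·2 = 1570.
Minimum: 938 at k=1.

938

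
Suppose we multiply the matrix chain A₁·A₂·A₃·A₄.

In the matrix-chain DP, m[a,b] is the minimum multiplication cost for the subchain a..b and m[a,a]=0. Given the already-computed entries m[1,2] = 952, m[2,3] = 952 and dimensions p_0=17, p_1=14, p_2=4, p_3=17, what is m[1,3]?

m[1,3] = min over k∈[1,2] of m[1,k]+m[k+1,3]+p_{0}·p_k·p_{3}.
k=1: 0 + 952 + 17·14·17 = 4998; k=2: 952 + 0 + 17·4·17 = 2108.
Minimum: 2108 at k=2.

2108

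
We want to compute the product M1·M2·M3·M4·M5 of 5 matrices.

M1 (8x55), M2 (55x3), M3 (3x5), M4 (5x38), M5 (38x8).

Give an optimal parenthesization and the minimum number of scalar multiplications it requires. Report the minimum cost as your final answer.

2994

Adjacent pairs: M1M2 = 8·55·3 = 1320; M2M3 = 55·3·5 = 825; M3M4 = 3·5·38 = 570; M4M5 = 5·38·8 = 1520.
Length 3: M1..M3: k=1: 0+825+8·55·5=3025; k=2: 1320+0+8·3·5=1440 → min 1440 | M2..M4: k=2: 0+570+55·3·38=6840; k=3: 825+0+55·5·38=11275 → min 6840 | M3..M5: k=3: 0+1520+3·5·8=1640; k=4: 570+0+3·38·8=1482 → min 1482.
Length 4: M1..M4: k=1: 0+6840+8·55·38=23560; k=2: 1320+570+8·3·38=2802; k=3: 1440+0+8·5·38=2960 → min 2802 | M2..M5: k=2: 0+1482+55·3·8=2802; k=3: 825+1520+55·5·8=4545; k=4: 6840+0+55·38·8=23560 → min 2802.
Length 5: M1..M5: k=1: 0+2802+8·55·8=6322; k=2: 1320+1482+8·3·8=2994; k=3: 1440+1520+8·5·8=3280; k=4: 2802+0+8·38·8=5234 → min 2994.
Optimal parenthesization: ((M1·M2)·((M3·M4)·M5)) with cost 2994.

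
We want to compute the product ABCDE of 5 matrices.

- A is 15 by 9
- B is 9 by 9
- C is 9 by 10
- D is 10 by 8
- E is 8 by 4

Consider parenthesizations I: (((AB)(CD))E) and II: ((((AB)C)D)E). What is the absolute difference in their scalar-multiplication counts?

750

Order I = (((AB)(CD))E): (AB): 15×9 by 9×9 → 15×9, cost 15·9·9 = 1215; (CD): 9×10 by 10×8 → 9×8, cost 9·10·8 = 720; ((AB)(CD)): 15×9 by 9×8 → 15×8, cost 15·9·8 = 1080; cumulative 3015; (((AB)(CD))E): 15×8 by 8×4 → 15×4, cost 15·8·4 = 480; cumulative 3495. Total 3495.
Order II = ((((AB)C)D)E): (AB): 15×9 by 9×9 → 15×9, cost 15·9·9 = 1215; ((AB)C): 15×9 by 9×10 → 15×10, cost 15·9·10 = 1350; cumulative 2565; (((AB)C)D): 15×10 by 10×8 → 15×8, cost 15·10·8 = 1200; cumulative 3765; ((((AB)C)D)E): 15×8 by 8×4 → 15×4, cost 15·8·4 = 480; cumulative 4245. Total 4245.
Difference: |3495 − 4245| = 750.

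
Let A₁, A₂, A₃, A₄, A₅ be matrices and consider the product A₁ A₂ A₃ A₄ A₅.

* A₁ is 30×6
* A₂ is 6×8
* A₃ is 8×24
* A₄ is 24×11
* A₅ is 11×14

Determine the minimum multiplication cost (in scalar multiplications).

6084

Adjacent pairs: A₁A₂ = 30·6·8 = 1440; A₂A₃ = 6·8·24 = 1152; A₃A₄ = 8·24·11 = 2112; A₄A₅ = 24·11·14 = 3696.
Length 3: A₁..A₃: k=1: 0+1152+30·6·24=5472; k=2: 1440+0+30·8·24=7200 → min 5472 | A₂..A₄: k=2: 0+2112+6·8·11=2640; k=3: 1152+0+6·24·11=2736 → min 2640 | A₃..A₅: k=3: 0+3696+8·24·14=6384; k=4: 2112+0+8·11·14=3344 → min 3344.
Length 4: A₁..A₄: k=1: 0+2640+30·6·11=4620; k=2: 1440+2112+30·8·11=6192; k=3: 5472+0+30·24·11=13392 → min 4620 | A₂..A₅: k=2: 0+3344+6·8·14=4016; k=3: 1152+3696+6·24·14=6864; k=4: 2640+0+6·11·14=3564 → min 3564.
Length 5: A₁..A₅: k=1: 0+3564+30·6·14=6084; k=2: 1440+3344+30·8·14=8144; k=3: 5472+3696+30·24·14=19248; k=4: 4620+0+30·11·14=9240 → min 6084.
Optimal order: (A₁ ((A₂ (A₃ A₄)) A₅)) with cost 6084.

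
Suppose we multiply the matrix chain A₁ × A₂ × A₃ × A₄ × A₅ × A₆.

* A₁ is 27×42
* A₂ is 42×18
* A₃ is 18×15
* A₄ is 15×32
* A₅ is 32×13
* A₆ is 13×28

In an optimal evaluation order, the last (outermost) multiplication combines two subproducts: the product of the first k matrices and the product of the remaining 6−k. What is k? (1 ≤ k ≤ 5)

Adjacent pairs: A₁A₂ = 27·42·18 = 20412; A₂A₃ = 42·18·15 = 11340; A₃A₄ = 18·15·32 = 8640; A₄A₅ = 15·32·13 = 6240; A₅A₆ = 32·13·28 = 11648.
Length 3: A₁..A₃: k=1: 0+11340+27·42·15=28350; k=2: 20412+0+27·18·15=27702 → min 27702 | A₂..A₄: k=2: 0+8640+42·18·32=32832; k=3: 11340+0+42·15·32=31500 → min 31500 | A₃..A₅: k=3: 0+6240+18·15·13=9750; k=4: 8640+0+18·32·13=16128 → min 9750 | A₄..A₆: k=4: 0+11648+15·32·28=25088; k=5: 6240+0+15·13·28=11700 → min 11700.
Length 4: A₁..A₄: k=1: 0+31500+27·42·32=67788; k=2: 20412+8640+27·18·32=44604; k=3: 27702+0+27·15·32=40662 → min 40662 | A₂..A₅: k=2: 0+9750+42·18·13=19578; k=3: 11340+6240+42·15·13=25770; k=4: 31500+0+42·32·13=48972 → min 19578 | A₃..A₆: k=3: 0+11700+18·15·28=19260; k=4: 8640+11648+18·32·28=36416; k=5: 9750+0+18·13·28=16302 → min 16302.
Length 5: A₁..A₅: k=1: 0+19578+27·42·13=34320; k=2: 20412+9750+27·18·13=36480; k=3: 27702+6240+27·15·13=39207; k=4: 40662+0+27·32·13=51894 → min 34320 | A₂..A₆: k=2: 0+16302+42·18·28=37470; k=3: 11340+11700+42·15·28=40680; k=4: 31500+11648+42·32·28=80780; k=5: 19578+0+42·13·28=34866 → min 34866.
Top-level splits: k=1: (A₁..A₁)·(A₂..A₆) → 0+34866+27·42·28 = 66618; k=2: (A₁..A₂)·(A₃..A₆) → 20412+16302+27·18·28 = 50322; k=3: (A₁..A₃)·(A₄..A₆) → 27702+11700+27·15·28 = 50742; k=4: (A₁..A₄)·(A₅..A₆) → 40662+11648+27·32·28 = 76502; k=5: (A₁..A₅)·(A₆..A₆) → 34320+0+27·13·28 = 44148.
Best split is after A₅, i.e. k = 5.

5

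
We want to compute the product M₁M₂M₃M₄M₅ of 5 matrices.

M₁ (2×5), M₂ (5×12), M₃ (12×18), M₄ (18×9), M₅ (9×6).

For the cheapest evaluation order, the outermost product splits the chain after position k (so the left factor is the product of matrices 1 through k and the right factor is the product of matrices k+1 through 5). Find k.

4

Adjacent pairs: M₁M₂ = 2·5·12 = 120; M₂M₃ = 5·12·18 = 1080; M₃M₄ = 12·18·9 = 1944; M₄M₅ = 18·9·6 = 972.
Length 3: M₁..M₃: k=1: 0+1080+2·5·18=1260; k=2: 120+0+2·12·18=552 → min 552 | M₂..M₄: k=2: 0+1944+5·12·9=2484; k=3: 1080+0+5·18·9=1890 → min 1890 | M₃..M₅: k=3: 0+972+12·18·6=2268; k=4: 1944+0+12·9·6=2592 → min 2268.
Length 4: M₁..M₄: k=1: 0+1890+2·5·9=1980; k=2: 120+1944+2·12·9=2280; k=3: 552+0+2·18·9=876 → min 876 | M₂..M₅: k=2: 0+2268+5·12·6=2628; k=3: 1080+972+5·18·6=2592; k=4: 1890+0+5·9·6=2160 → min 2160.
Top-level splits: k=1: (M₁..M₁)·(M₂..M₅) → 0+2160+2·5·6 = 2220; k=2: (M₁..M₂)·(M₃..M₅) → 120+2268+2·12·6 = 2532; k=3: (M₁..M₃)·(M₄..M₅) → 552+972+2·18·6 = 1740; k=4: (M₁..M₄)·(M₅..M₅) → 876+0+2·9·6 = 984.
Best split is after M₄, i.e. k = 4.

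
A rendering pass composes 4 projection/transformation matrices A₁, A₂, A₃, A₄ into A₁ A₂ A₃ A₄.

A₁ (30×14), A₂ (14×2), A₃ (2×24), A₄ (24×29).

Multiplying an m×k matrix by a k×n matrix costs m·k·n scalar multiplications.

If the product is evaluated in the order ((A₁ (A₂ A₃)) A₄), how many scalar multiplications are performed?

(A₂ A₃): 14×2 by 2×24 → 14×24, cost 14·2·24 = 672
(A₁ (A₂ A₃)): 30×14 by 14×24 → 30×24, cost 30·14·24 = 10080; cumulative 10752
((A₁ (A₂ A₃)) A₄): 30×24 by 24×29 → 30×29, cost 30·24·29 = 20880; cumulative 31632
Total: 31632 scalar multiplications.

31632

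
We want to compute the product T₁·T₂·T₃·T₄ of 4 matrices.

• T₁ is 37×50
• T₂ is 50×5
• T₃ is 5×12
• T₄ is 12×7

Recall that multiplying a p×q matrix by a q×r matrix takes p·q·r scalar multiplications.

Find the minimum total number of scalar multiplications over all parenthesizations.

10965

Adjacent pairs: T₁T₂ = 37·50·5 = 9250; T₂T₃ = 50·5·12 = 3000; T₃T₄ = 5·12·7 = 420.
Length 3: T₁..T₃: k=1: 0+3000+37·50·12=25200; k=2: 9250+0+37·5·12=11470 → min 11470 | T₂..T₄: k=2: 0+420+50·5·7=2170; k=3: 3000+0+50·12·7=7200 → min 2170.
Length 4: T₁..T₄: k=1: 0+2170+37·50·7=15120; k=2: 9250+420+37·5·7=10965; k=3: 11470+0+37·12·7=14578 → min 10965.
Optimal order: ((T₁·T₂)·(T₃·T₄)) with cost 10965.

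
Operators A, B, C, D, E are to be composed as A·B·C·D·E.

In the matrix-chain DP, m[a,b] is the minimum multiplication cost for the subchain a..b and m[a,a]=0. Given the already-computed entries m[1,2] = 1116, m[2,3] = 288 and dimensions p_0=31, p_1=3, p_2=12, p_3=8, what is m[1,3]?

m[1,3] = min over k∈[1,2] of m[1,k]+m[k+1,3]+p_{0}·p_k·p_{3}.
k=1: 0 + 288 + 31·3·8 = 1032; k=2: 1116 + 0 + 31·12·8 = 4092.
Minimum: 1032 at k=1.

1032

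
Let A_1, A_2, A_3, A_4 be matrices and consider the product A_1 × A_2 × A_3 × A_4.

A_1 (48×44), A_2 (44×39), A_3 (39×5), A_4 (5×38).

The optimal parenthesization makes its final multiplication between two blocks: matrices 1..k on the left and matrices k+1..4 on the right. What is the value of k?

Adjacent pairs: A_1A_2 = 48·44·39 = 82368; A_2A_3 = 44·39·5 = 8580; A_3A_4 = 39·5·38 = 7410.
Length 3: A_1..A_3: k=1: 0+8580+48·44·5=19140; k=2: 82368+0+48·39·5=91728 → min 19140 | A_2..A_4: k=2: 0+7410+44·39·38=72618; k=3: 8580+0+44·5·38=16940 → min 16940.
Top-level splits: k=1: (A_1..A_1)·(A_2..A_4) → 0+16940+48·44·38 = 97196; k=2: (A_1..A_2)·(A_3..A_4) → 82368+7410+48·39·38 = 160914; k=3: (A_1..A_3)·(A_4..A_4) → 19140+0+48·5·38 = 28260.
Best split is after A_3, i.e. k = 3.

3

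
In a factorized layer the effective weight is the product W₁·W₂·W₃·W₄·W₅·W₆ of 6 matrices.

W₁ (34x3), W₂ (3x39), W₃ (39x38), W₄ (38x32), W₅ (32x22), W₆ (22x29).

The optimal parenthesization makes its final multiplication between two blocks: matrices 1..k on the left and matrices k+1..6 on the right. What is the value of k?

1

Adjacent pairs: W₁W₂ = 34·3·39 = 3978; W₂W₃ = 3·39·38 = 4446; W₃W₄ = 39·38·32 = 47424; W₄W₅ = 38·32·22 = 26752; W₅W₆ = 32·22·29 = 20416.
Length 3: W₁..W₃: k=1: 0+4446+34·3·38=8322; k=2: 3978+0+34·39·38=54366 → min 8322 | W₂..W₄: k=2: 0+47424+3·39·32=51168; k=3: 4446+0+3·38·32=8094 → min 8094 | W₃..W₅: k=3: 0+26752+39·38·22=59356; k=4: 47424+0+39·32·22=74880 → min 59356 | W₄..W₆: k=4: 0+20416+38·32·29=55680; k=5: 26752+0+38·22·29=50996 → min 50996.
Length 4: W₁..W₄: k=1: 0+8094+34·3·32=11358; k=2: 3978+47424+34·39·32=93834; k=3: 8322+0+34·38·32=49666 → min 11358 | W₂..W₅: k=2: 0+59356+3·39·22=61930; k=3: 4446+26752+3·38·22=33706; k=4: 8094+0+3·32·22=10206 → min 10206 | W₃..W₆: k=3: 0+50996+39·38·29=93974; k=4: 47424+20416+39·32·29=104032; k=5: 59356+0+39·22·29=84238 → min 84238.
Length 5: W₁..W₅: k=1: 0+10206+34·3·22=12450; k=2: 3978+59356+34·39·22=92506; k=3: 8322+26752+34·38·22=63498; k=4: 11358+0+34·32·22=35294 → min 12450 | W₂..W₆: k=2: 0+84238+3·39·29=87631; k=3: 4446+50996+3·38·29=58748; k=4: 8094+20416+3·32·29=31294; k=5: 10206+0+3·22·29=12120 → min 12120.
Top-level splits: k=1: (W₁..W₁)·(W₂..W₆) → 0+12120+34·3·29 = 15078; k=2: (W₁..W₂)·(W₃..W₆) → 3978+84238+34·39·29 = 126670; k=3: (W₁..W₃)·(W₄..W₆) → 8322+50996+34·38·29 = 96786; k=4: (W₁..W₄)·(W₅..W₆) → 11358+20416+34·32·29 = 63326; k=5: (W₁..W₅)·(W₆..W₆) → 12450+0+34·22·29 = 34142.
Best split is after W₁, i.e. k = 1.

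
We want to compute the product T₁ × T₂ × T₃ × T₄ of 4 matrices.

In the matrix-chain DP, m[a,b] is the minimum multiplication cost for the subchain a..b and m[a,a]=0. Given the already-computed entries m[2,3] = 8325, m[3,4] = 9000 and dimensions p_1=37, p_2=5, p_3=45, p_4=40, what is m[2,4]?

16400

m[2,4] = min over k∈[2,3] of m[2,k]+m[k+1,4]+p_{1}·p_k·p_{4}.
k=2: 0 + 9000 + 37·5·40 = 16400; k=3: 8325 + 0 + 37·45·40 = 74925.
Minimum: 16400 at k=2.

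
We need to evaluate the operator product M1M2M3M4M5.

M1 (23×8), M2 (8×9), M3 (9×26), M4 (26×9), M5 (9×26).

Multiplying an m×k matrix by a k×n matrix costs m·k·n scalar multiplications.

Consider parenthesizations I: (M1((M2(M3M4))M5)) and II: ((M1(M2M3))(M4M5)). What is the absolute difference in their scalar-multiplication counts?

Order I = (M1((M2(M3M4))M5)): (M3M4): 9×26 by 26×9 → 9×9, cost 9·26·9 = 2106; (M2(M3M4)): 8×9 by 9×9 → 8×9, cost 8·9·9 = 648; cumulative 2754; ((M2(M3M4))M5): 8×9 by 9×26 → 8×26, cost 8·9·26 = 1872; cumulative 4626; (M1((M2(M3M4))M5)): 23×8 by 8×26 → 23×26, cost 23·8·26 = 4784; cumulative 9410. Total 9410.
Order II = ((M1(M2M3))(M4M5)): (M2M3): 8×9 by 9×26 → 8×26, cost 8·9·26 = 1872; (M1(M2M3)): 23×8 by 8×26 → 23×26, cost 23·8·26 = 4784; cumulative 6656; (M4M5): 26×9 by 9×26 → 26×26, cost 26·9·26 = 6084; ((M1(M2M3))(M4M5)): 23×26 by 26×26 → 23×26, cost 23·26·26 = 15548; cumulative 28288. Total 28288.
Difference: |9410 − 28288| = 18878.

18878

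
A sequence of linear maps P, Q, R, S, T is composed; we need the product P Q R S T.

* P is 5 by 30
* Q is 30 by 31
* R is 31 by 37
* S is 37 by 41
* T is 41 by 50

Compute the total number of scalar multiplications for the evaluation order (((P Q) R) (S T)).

(P Q): 5×30 by 30×31 → 5×31, cost 5·30·31 = 4650
((P Q) R): 5×31 by 31×37 → 5×37, cost 5·31·37 = 5735; cumulative 10385
(S T): 37×41 by 41×50 → 37×50, cost 37·41·50 = 75850
(((P Q) R) (S T)): 5×37 by 37×50 → 5×50, cost 5·37·50 = 9250; cumulative 95485
Total: 95485 scalar multiplications.

95485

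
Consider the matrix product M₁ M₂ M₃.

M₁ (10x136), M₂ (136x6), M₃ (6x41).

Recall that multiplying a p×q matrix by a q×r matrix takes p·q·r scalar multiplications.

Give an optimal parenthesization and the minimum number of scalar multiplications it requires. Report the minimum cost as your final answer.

10620

(M₁ (M₂ M₃)): cost 89216.
((M₁ M₂) M₃): cost 10620.
Optimal: ((M₁ M₂) M₃) with cost 10620.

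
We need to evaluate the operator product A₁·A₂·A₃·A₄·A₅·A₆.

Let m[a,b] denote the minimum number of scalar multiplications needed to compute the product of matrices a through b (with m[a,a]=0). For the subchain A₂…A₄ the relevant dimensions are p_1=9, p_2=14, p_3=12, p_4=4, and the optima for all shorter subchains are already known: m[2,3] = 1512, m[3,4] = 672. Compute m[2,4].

m[2,4] = min over k∈[2,3] of m[2,k]+m[k+1,4]+p_{1}·p_k·p_{4}.
k=2: 0 + 672 + 9·14·4 = 1176; k=3: 1512 + 0 + 9·12·4 = 1944.
Minimum: 1176 at k=2.

1176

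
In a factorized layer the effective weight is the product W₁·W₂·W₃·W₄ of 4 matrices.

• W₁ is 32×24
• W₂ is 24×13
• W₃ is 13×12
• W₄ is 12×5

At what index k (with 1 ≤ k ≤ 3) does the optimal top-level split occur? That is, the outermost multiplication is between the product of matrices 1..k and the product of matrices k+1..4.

1

Adjacent pairs: W₁W₂ = 32·24·13 = 9984; W₂W₃ = 24·13·12 = 3744; W₃W₄ = 13·12·5 = 780.
Length 3: W₁..W₃: k=1: 0+3744+32·24·12=12960; k=2: 9984+0+32·13·12=14976 → min 12960 | W₂..W₄: k=2: 0+780+24·13·5=2340; k=3: 3744+0+24·12·5=5184 → min 2340.
Top-level splits: k=1: (W₁..W₁)·(W₂..W₄) → 0+2340+32·24·5 = 6180; k=2: (W₁..W₂)·(W₃..W₄) → 9984+780+32·13·5 = 12844; k=3: (W₁..W₃)·(W₄..W₄) → 12960+0+32·12·5 = 14880.
Best split is after W₁, i.e. k = 1.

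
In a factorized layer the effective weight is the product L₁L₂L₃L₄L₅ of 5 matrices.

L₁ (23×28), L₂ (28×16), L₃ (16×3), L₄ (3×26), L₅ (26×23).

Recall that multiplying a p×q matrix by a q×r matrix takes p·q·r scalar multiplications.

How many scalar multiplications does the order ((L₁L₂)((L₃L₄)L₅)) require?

(L₁L₂): 23×28 by 28×16 → 23×16, cost 23·28·16 = 10304
(L₃L₄): 16×3 by 3×26 → 16×26, cost 16·3·26 = 1248
((L₃L₄)L₅): 16×26 by 26×23 → 16×23, cost 16·26·23 = 9568; cumulative 10816
((L₁L₂)((L₃L₄)L₅)): 23×16 by 16×23 → 23×23, cost 23·16·23 = 8464; cumulative 29584
Total: 29584 scalar multiplications.

29584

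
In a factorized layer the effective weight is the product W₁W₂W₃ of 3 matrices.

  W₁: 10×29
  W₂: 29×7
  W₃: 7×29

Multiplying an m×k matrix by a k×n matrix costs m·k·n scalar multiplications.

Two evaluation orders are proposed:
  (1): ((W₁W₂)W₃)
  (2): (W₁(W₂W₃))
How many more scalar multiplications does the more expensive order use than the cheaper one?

10237

Order (1) = ((W₁W₂)W₃): (W₁W₂): 10×29 by 29×7 → 10×7, cost 10·29·7 = 2030; ((W₁W₂)W₃): 10×7 by 7×29 → 10×29, cost 10·7·29 = 2030; cumulative 4060. Total 4060.
Order (2) = (W₁(W₂W₃)): (W₂W₃): 29×7 by 7×29 → 29×29, cost 29·7·29 = 5887; (W₁(W₂W₃)): 10×29 by 29×29 → 10×29, cost 10·29·29 = 8410; cumulative 14297. Total 14297.
Difference: |4060 − 14297| = 10237.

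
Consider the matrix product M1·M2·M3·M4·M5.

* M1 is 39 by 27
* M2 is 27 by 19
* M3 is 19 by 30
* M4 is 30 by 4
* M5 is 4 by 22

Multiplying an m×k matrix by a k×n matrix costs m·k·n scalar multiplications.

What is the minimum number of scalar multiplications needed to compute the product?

Adjacent pairs: M1M2 = 39·27·19 = 20007; M2M3 = 27·19·30 = 15390; M3M4 = 19·30·4 = 2280; M4M5 = 30·4·22 = 2640.
Length 3: M1..M3: k=1: 0+15390+39·27·30=46980; k=2: 20007+0+39·19·30=42237 → min 42237 | M2..M4: k=2: 0+2280+27·19·4=4332; k=3: 15390+0+27·30·4=18630 → min 4332 | M3..M5: k=3: 0+2640+19·30·22=15180; k=4: 2280+0+19·4·22=3952 → min 3952.
Length 4: M1..M4: k=1: 0+4332+39·27·4=8544; k=2: 20007+2280+39·19·4=25251; k=3: 42237+0+39·30·4=46917 → min 8544 | M2..M5: k=2: 0+3952+27·19·22=15238; k=3: 15390+2640+27·30·22=35850; k=4: 4332+0+27·4·22=6708 → min 6708.
Length 5: M1..M5: k=1: 0+6708+39·27·22=29874; k=2: 20007+3952+39·19·22=40261; k=3: 42237+2640+39·30·22=70617; k=4: 8544+0+39·4·22=11976 → min 11976.
Optimal order: ((M1·(M2·(M3·M4)))·M5) with cost 11976.

11976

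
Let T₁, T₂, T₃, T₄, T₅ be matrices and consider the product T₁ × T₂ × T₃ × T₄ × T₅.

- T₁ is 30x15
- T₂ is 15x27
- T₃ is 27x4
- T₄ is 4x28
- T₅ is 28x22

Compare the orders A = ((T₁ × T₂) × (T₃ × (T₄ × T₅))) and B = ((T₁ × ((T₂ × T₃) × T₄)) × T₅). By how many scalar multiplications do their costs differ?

430

Order A = ((T₁ × T₂) × (T₃ × (T₄ × T₅))): (T₁ × T₂): 30×15 by 15×27 → 30×27, cost 30·15·27 = 12150; (T₄ × T₅): 4×28 by 28×22 → 4×22, cost 4·28·22 = 2464; (T₃ × (T₄ × T₅)): 27×4 by 4×22 → 27×22, cost 27·4·22 = 2376; cumulative 4840; ((T₁ × T₂) × (T₃ × (T₄ × T₅))): 30×27 by 27×22 → 30×22, cost 30·27·22 = 17820; cumulative 34810. Total 34810.
Order B = ((T₁ × ((T₂ × T₃) × T₄)) × T₅): (T₂ × T₃): 15×27 by 27×4 → 15×4, cost 15·27·4 = 1620; ((T₂ × T₃) × T₄): 15×4 by 4×28 → 15×28, cost 15·4·28 = 1680; cumulative 3300; (T₁ × ((T₂ × T₃) × T₄)): 30×15 by 15×28 → 30×28, cost 30·15·28 = 12600; cumulative 15900; ((T₁ × ((T₂ × T₃) × T₄)) × T₅): 30×28 by 28×22 → 30×22, cost 30·28·22 = 18480; cumulative 34380. Total 34380.
Difference: |34810 − 34380| = 430.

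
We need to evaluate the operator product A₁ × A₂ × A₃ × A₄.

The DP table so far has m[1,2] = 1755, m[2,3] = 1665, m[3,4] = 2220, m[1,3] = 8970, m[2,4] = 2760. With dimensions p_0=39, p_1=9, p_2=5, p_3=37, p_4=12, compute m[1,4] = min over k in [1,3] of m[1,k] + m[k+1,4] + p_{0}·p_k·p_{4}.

6315

m[1,4] = min over k∈[1,3] of m[1,k]+m[k+1,4]+p_{0}·p_k·p_{4}.
k=1: 0 + 2760 + 39·9·12 = 6972; k=2: 1755 + 2220 + 39·5·12 = 6315; k=3: 8970 + 0 + 39·37·12 = 26286.
Minimum: 6315 at k=2.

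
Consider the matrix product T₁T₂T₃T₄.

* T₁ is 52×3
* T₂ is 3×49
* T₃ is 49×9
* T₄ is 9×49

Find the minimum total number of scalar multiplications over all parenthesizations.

10290

Adjacent pairs: T₁T₂ = 52·3·49 = 7644; T₂T₃ = 3·49·9 = 1323; T₃T₄ = 49·9·49 = 21609.
Length 3: T₁..T₃: k=1: 0+1323+52·3·9=2727; k=2: 7644+0+52·49·9=30576 → min 2727 | T₂..T₄: k=2: 0+21609+3·49·49=28812; k=3: 1323+0+3·9·49=2646 → min 2646.
Length 4: T₁..T₄: k=1: 0+2646+52·3·49=10290; k=2: 7644+21609+52·49·49=154105; k=3: 2727+0+52·9·49=25659 → min 10290.
Optimal order: (T₁((T₂T₃)T₄)) with cost 10290.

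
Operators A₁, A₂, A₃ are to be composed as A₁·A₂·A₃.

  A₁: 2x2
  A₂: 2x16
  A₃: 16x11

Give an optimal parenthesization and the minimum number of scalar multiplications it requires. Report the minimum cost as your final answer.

(A₁·(A₂·A₃)): cost 396.
((A₁·A₂)·A₃): cost 416.
Optimal: (A₁·(A₂·A₃)) with cost 396.

396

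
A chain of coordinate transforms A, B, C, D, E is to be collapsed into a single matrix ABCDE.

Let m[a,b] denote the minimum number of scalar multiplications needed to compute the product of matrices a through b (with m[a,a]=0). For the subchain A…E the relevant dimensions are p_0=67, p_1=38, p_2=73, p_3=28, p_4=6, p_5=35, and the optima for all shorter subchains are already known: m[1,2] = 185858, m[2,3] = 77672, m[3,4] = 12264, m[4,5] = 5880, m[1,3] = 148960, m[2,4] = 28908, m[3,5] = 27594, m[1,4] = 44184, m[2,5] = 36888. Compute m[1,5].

m[1,5] = min over k∈[1,4] of m[1,k]+m[k+1,5]+p_{0}·p_k·p_{5}.
k=1: 0 + 36888 + 67·38·35 = 125998; k=2: 185858 + 27594 + 67·73·35 = 384637; k=3: 148960 + 5880 + 67·28·35 = 220500; k=4: 44184 + 0 + 67·6·35 = 58254.
Minimum: 58254 at k=4.

58254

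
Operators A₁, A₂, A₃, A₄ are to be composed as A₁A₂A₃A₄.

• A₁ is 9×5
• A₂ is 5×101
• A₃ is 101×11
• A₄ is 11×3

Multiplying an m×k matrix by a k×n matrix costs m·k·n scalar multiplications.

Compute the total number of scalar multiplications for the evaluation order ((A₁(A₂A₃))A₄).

(A₂A₃): 5×101 by 101×11 → 5×11, cost 5·101·11 = 5555
(A₁(A₂A₃)): 9×5 by 5×11 → 9×11, cost 9·5·11 = 495; cumulative 6050
((A₁(A₂A₃))A₄): 9×11 by 11×3 → 9×3, cost 9·11·3 = 297; cumulative 6347
Total: 6347 scalar multiplications.

6347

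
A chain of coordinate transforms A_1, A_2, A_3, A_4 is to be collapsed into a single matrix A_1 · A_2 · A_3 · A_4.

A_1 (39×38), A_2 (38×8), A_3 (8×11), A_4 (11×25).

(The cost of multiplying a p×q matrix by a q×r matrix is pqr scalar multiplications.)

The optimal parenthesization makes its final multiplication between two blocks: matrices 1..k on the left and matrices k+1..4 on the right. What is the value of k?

Adjacent pairs: A_1A_2 = 39·38·8 = 11856; A_2A_3 = 38·8·11 = 3344; A_3A_4 = 8·11·25 = 2200.
Length 3: A_1..A_3: k=1: 0+3344+39·38·11=19646; k=2: 11856+0+39·8·11=15288 → min 15288 | A_2..A_4: k=2: 0+2200+38·8·25=9800; k=3: 3344+0+38·11·25=13794 → min 9800.
Top-level splits: k=1: (A_1..A_1)·(A_2..A_4) → 0+9800+39·38·25 = 46850; k=2: (A_1..A_2)·(A_3..A_4) → 11856+2200+39·8·25 = 21856; k=3: (A_1..A_3)·(A_4..A_4) → 15288+0+39·11·25 = 26013.
Best split is after A_2, i.e. k = 2.

2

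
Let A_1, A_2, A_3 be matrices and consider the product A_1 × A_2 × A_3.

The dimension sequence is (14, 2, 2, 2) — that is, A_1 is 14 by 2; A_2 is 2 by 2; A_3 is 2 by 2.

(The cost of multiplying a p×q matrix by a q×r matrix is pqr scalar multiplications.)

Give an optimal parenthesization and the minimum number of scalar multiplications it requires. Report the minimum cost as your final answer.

64

(A_1 × (A_2 × A_3)): cost 64.
((A_1 × A_2) × A_3): cost 112.
Optimal: (A_1 × (A_2 × A_3)) with cost 64.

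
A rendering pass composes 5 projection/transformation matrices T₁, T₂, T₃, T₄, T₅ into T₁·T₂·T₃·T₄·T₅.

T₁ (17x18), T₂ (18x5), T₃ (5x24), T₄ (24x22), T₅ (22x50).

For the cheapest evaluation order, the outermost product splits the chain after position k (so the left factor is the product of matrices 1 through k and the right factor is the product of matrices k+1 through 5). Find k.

2

Adjacent pairs: T₁T₂ = 17·18·5 = 1530; T₂T₃ = 18·5·24 = 2160; T₃T₄ = 5·24·22 = 2640; T₄T₅ = 24·22·50 = 26400.
Length 3: T₁..T₃: k=1: 0+2160+17·18·24=9504; k=2: 1530+0+17·5·24=3570 → min 3570 | T₂..T₄: k=2: 0+2640+18·5·22=4620; k=3: 2160+0+18·24·22=11664 → min 4620 | T₃..T₅: k=3: 0+26400+5·24·50=32400; k=4: 2640+0+5·22·50=8140 → min 8140.
Length 4: T₁..T₄: k=1: 0+4620+17·18·22=11352; k=2: 1530+2640+17·5·22=6040; k=3: 3570+0+17·24·22=12546 → min 6040 | T₂..T₅: k=2: 0+8140+18·5·50=12640; k=3: 2160+26400+18·24·50=50160; k=4: 4620+0+18·22·50=24420 → min 12640.
Top-level splits: k=1: (T₁..T₁)·(T₂..T₅) → 0+12640+17·18·50 = 27940; k=2: (T₁..T₂)·(T₃..T₅) → 1530+8140+17·5·50 = 13920; k=3: (T₁..T₃)·(T₄..T₅) → 3570+26400+17·24·50 = 50370; k=4: (T₁..T₄)·(T₅..T₅) → 6040+0+17·22·50 = 24740.
Best split is after T₂, i.e. k = 2.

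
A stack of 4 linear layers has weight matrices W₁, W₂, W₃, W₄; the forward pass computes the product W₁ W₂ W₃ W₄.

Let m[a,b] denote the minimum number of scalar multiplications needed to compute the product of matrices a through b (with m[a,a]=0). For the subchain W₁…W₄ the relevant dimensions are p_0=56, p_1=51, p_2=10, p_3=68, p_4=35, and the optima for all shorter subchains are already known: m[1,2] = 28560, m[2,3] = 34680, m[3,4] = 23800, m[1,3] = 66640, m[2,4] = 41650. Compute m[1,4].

m[1,4] = min over k∈[1,3] of m[1,k]+m[k+1,4]+p_{0}·p_k·p_{4}.
k=1: 0 + 41650 + 56·51·35 = 141610; k=2: 28560 + 23800 + 56·10·35 = 71960; k=3: 66640 + 0 + 56·68·35 = 199920.
Minimum: 71960 at k=2.

71960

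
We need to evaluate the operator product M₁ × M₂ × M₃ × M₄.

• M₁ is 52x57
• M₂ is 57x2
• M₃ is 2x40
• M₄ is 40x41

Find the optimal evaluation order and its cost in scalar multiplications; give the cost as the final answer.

Adjacent pairs: M₁M₂ = 52·57·2 = 5928; M₂M₃ = 57·2·40 = 4560; M₃M₄ = 2·40·41 = 3280.
Length 3: M₁..M₃: k=1: 0+4560+52·57·40=123120; k=2: 5928+0+52·2·40=10088 → min 10088 | M₂..M₄: k=2: 0+3280+57·2·41=7954; k=3: 4560+0+57·40·41=98040 → min 7954.
Length 4: M₁..M₄: k=1: 0+7954+52·57·41=129478; k=2: 5928+3280+52·2·41=13472; k=3: 10088+0+52·40·41=95368 → min 13472.
Optimal parenthesization: ((M₁ × M₂) × (M₃ × M₄)) with cost 13472.

13472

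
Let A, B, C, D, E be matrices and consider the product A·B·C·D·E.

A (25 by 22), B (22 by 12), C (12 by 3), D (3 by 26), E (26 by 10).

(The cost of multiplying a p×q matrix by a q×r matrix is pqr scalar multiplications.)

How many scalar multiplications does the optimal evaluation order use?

Adjacent pairs: AB = 25·22·12 = 6600; BC = 22·12·3 = 792; CD = 12·3·26 = 936; DE = 3·26·10 = 780.
Length 3: A..C: k=1: 0+792+25·22·3=2442; k=2: 6600+0+25·12·3=7500 → min 2442 | B..D: k=2: 0+936+22·12·26=7800; k=3: 792+0+22·3·26=2508 → min 2508 | C..E: k=3: 0+780+12·3·10=1140; k=4: 936+0+12·26·10=4056 → min 1140.
Length 4: A..D: k=1: 0+2508+25·22·26=16808; k=2: 6600+936+25·12·26=15336; k=3: 2442+0+25·3·26=4392 → min 4392 | B..E: k=2: 0+1140+22·12·10=3780; k=3: 792+780+22·3·10=2232; k=4: 2508+0+22·26·10=8228 → min 2232.
Length 5: A..E: k=1: 0+2232+25·22·10=7732; k=2: 6600+1140+25·12·10=10740; k=3: 2442+780+25·3·10=3972; k=4: 4392+0+25·26·10=10892 → min 3972.
Optimal order: ((A·(B·C))·(D·E)) with cost 3972.

3972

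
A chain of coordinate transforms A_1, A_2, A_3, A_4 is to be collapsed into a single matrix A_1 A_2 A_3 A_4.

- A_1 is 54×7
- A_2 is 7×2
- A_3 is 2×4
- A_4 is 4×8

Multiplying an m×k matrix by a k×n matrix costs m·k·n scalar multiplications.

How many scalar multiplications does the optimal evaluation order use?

Adjacent pairs: A_1A_2 = 54·7·2 = 756; A_2A_3 = 7·2·4 = 56; A_3A_4 = 2·4·8 = 64.
Length 3: A_1..A_3: k=1: 0+56+54·7·4=1568; k=2: 756+0+54·2·4=1188 → min 1188 | A_2..A_4: k=2: 0+64+7·2·8=176; k=3: 56+0+7·4·8=280 → min 176.
Length 4: A_1..A_4: k=1: 0+176+54·7·8=3200; k=2: 756+64+54·2·8=1684; k=3: 1188+0+54·4·8=2916 → min 1684.
Optimal order: ((A_1 A_2) (A_3 A_4)) with cost 1684.

1684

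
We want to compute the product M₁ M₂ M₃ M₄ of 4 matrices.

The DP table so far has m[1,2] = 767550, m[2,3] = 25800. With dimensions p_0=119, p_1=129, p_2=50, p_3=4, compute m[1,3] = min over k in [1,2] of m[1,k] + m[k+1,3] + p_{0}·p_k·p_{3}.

87204

m[1,3] = min over k∈[1,2] of m[1,k]+m[k+1,3]+p_{0}·p_k·p_{3}.
k=1: 0 + 25800 + 119·129·4 = 87204; k=2: 767550 + 0 + 119·50·4 = 791350.
Minimum: 87204 at k=1.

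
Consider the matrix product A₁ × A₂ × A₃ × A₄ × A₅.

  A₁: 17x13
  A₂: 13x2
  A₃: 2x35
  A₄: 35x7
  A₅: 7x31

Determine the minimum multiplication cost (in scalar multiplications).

2420

Adjacent pairs: A₁A₂ = 17·13·2 = 442; A₂A₃ = 13·2·35 = 910; A₃A₄ = 2·35·7 = 490; A₄A₅ = 35·7·31 = 7595.
Length 3: A₁..A₃: k=1: 0+910+17·13·35=8645; k=2: 442+0+17·2·35=1632 → min 1632 | A₂..A₄: k=2: 0+490+13·2·7=672; k=3: 910+0+13·35·7=4095 → min 672 | A₃..A₅: k=3: 0+7595+2·35·31=9765; k=4: 490+0+2·7·31=924 → min 924.
Length 4: A₁..A₄: k=1: 0+672+17·13·7=2219; k=2: 442+490+17·2·7=1170; k=3: 1632+0+17·35·7=5797 → min 1170 | A₂..A₅: k=2: 0+924+13·2·31=1730; k=3: 910+7595+13·35·31=22610; k=4: 672+0+13·7·31=3493 → min 1730.
Length 5: A₁..A₅: k=1: 0+1730+17·13·31=8581; k=2: 442+924+17·2·31=2420; k=3: 1632+7595+17·35·31=27672; k=4: 1170+0+17·7·31=4859 → min 2420.
Optimal order: ((A₁ × A₂) × ((A₃ × A₄) × A₅)) with cost 2420.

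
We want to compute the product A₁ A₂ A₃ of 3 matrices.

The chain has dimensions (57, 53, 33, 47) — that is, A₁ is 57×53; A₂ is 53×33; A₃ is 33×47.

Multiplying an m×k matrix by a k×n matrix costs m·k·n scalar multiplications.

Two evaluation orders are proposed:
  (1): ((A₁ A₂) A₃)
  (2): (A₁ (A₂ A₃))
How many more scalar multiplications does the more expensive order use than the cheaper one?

Order (1) = ((A₁ A₂) A₃): (A₁ A₂): 57×53 by 53×33 → 57×33, cost 57·53·33 = 99693; ((A₁ A₂) A₃): 57×33 by 33×47 → 57×47, cost 57·33·47 = 88407; cumulative 188100. Total 188100.
Order (2) = (A₁ (A₂ A₃)): (A₂ A₃): 53×33 by 33×47 → 53×47, cost 53·33·47 = 82203; (A₁ (A₂ A₃)): 57×53 by 53×47 → 57×47, cost 57·53·47 = 141987; cumulative 224190. Total 224190.
Difference: |188100 − 224190| = 36090.

36090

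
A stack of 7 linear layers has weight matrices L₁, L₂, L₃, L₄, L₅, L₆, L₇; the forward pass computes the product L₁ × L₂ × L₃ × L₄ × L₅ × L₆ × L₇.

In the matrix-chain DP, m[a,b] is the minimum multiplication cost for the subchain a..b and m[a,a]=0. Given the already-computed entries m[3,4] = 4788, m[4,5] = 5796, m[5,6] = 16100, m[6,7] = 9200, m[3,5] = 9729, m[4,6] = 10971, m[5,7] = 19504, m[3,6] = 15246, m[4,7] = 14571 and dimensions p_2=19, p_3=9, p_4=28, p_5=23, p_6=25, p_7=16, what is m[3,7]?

17307

m[3,7] = min over k∈[3,6] of m[3,k]+m[k+1,7]+p_{2}·p_k·p_{7}.
k=3: 0 + 14571 + 19·9·16 = 17307; k=4: 4788 + 19504 + 19·28·16 = 32804; k=5: 9729 + 9200 + 19·23·16 = 25921; k=6: 15246 + 0 + 19·25·16 = 22846.
Minimum: 17307 at k=3.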